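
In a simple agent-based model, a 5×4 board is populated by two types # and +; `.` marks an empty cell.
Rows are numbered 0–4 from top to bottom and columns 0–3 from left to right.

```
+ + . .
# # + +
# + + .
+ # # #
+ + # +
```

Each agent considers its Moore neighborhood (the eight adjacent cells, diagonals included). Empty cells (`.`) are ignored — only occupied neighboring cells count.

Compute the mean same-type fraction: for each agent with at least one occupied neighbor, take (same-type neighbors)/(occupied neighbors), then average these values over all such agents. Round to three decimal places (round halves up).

0.488

(0,0)+ 1/3
(0,1)+ 2/4
(1,0)# 2/5
(1,1)# 2/7
(1,2)+ 4/5
(1,3)+ 2/2
(2,0)# 3/5
(2,1)+ 3/8
(2,2)+ 3/7
(3,0)+ 3/5
(3,1)# 3/8
(3,2)# 3/7
(3,3)# 2/4
(4,0)+ 2/3
(4,1)+ 2/5
(4,2)# 3/5
(4,3)+ 0/3
Sum over 17 agents: 1/3 + 2/4 + 2/5 + 2/7 + 4/5 + 2/2 + 3/5 + 3/8 + 3/7 + 3/5 + 3/8 + 3/7 + 2/4 + 2/3 + 2/5 + 3/5 + 0/3 = 1161/140; mean = 1161/140 ÷ 17 = 1161/2380 = 0.487815… → 0.488.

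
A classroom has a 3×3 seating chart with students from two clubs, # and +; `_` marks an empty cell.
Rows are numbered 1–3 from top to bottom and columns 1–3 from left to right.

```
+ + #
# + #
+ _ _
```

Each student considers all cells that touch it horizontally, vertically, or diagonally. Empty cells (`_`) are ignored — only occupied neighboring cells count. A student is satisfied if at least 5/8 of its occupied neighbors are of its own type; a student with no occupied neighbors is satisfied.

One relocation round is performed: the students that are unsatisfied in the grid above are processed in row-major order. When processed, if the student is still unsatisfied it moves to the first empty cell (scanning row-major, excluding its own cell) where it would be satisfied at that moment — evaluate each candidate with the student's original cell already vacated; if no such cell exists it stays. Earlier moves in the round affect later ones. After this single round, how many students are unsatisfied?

6

Initially unsatisfied (in order): (1,2), (1,3), (2,1), (2,2), (2,3), (3,1).
  (1,2): no empty cell satisfies it; stays.
  (1,3): no empty cell satisfies it; stays.
  (2,1): no empty cell satisfies it; stays.
  (2,2): no empty cell satisfies it; stays.
  (2,3): no empty cell satisfies it; stays.
  (3,1): no empty cell satisfies it; stays.
Resulting grid:
+ + #
# + #
+ _ _
Unsatisfied now: (1,2), (1,3), (2,1), (2,2), (2,3), (3,1).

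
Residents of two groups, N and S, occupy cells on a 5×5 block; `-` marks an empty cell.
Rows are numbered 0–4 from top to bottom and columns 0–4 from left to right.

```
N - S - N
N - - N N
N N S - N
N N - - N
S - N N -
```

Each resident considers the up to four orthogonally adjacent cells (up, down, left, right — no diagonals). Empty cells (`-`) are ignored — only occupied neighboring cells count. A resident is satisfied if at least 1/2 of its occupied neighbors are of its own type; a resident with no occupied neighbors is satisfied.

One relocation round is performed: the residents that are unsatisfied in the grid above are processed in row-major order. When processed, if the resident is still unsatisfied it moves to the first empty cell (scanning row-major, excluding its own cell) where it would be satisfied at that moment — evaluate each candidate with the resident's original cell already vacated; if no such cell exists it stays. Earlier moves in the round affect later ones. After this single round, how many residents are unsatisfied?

0

Initially unsatisfied (in order): (2,2), (4,0).
  (2,2) → (0,1).
  (4,0) → (1,2).
Resulting grid:
N S S - N
N - S N N
N N - - N
N N - - N
- - N N -
All satisfied now.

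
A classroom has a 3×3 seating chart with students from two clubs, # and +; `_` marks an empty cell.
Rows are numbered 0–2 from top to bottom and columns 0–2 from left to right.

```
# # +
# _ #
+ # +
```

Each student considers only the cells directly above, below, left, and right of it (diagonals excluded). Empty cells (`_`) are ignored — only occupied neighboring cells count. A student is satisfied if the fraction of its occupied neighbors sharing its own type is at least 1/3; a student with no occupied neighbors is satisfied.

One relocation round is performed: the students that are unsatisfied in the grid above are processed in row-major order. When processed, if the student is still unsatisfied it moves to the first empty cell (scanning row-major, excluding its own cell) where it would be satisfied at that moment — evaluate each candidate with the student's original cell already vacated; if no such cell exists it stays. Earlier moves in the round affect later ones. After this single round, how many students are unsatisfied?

Initially unsatisfied (in order): (0,2), (1,2), (2,0), (2,1), (2,2).
  (0,2): no empty cell satisfies it; stays.
  (1,2) → (1,1).
  (2,0) → (1,2).
  (2,1): now satisfied by earlier moves; stays.
  (2,2): now satisfied by earlier moves; stays.
Resulting grid:
# # +
# # +
_ # +
All satisfied now.

0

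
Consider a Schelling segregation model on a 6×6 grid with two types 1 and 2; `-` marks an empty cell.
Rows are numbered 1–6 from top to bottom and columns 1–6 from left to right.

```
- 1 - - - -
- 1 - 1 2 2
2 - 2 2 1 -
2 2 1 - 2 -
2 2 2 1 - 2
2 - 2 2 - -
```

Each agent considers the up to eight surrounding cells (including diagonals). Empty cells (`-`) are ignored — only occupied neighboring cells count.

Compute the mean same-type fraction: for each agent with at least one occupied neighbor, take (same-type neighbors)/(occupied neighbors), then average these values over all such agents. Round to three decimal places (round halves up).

0.620

(1,2)1 1/1
(2,2)1 1/3
(2,4)1 1/4
(2,5)2 2/4
(2,6)2 1/2
(3,1)2 2/3
(3,3)2 2/5
(3,4)2 3/6
(3,5)1 1/5
(4,1)2 4/4
(4,2)2 6/7
(4,3)1 1/6
(4,5)2 2/4
(5,1)2 4/4
(5,2)2 6/7
(5,3)2 4/6
(5,4)1 1/5
(5,6)2 1/1
(6,1)2 2/2
(6,3)2 3/4
(6,4)2 2/3
Sum over 21 agents: 1/1 + 1/3 + 1/4 + 2/4 + 1/2 + 2/3 + 2/5 + 3/6 + 1/5 + 4/4 + 6/7 + 1/6 + 2/4 + 4/4 + 6/7 + 4/6 + 1/5 + 1/1 + 2/2 + 3/4 + 2/3 = 911/70; mean = 911/70 ÷ 21 = 911/1470 = 0.619727… → 0.620.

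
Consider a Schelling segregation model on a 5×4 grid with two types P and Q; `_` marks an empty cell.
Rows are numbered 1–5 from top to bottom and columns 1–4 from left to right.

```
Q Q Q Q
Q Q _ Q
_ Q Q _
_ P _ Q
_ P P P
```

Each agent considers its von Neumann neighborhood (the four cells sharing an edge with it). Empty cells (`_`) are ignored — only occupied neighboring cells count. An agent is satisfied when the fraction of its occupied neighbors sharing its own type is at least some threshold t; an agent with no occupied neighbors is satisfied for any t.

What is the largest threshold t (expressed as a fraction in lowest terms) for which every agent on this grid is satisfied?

(1,1)Q 2/2
(1,2)Q 3/3
(1,3)Q 2/2
(1,4)Q 2/2
(2,1)Q 2/2
(2,2)Q 3/3
(2,4)Q 1/1
(3,2)Q 2/3
(3,3)Q 1/1
(4,2)P 1/2
(4,4)Q 0/1
(5,2)P 2/2
(5,3)P 2/2
(5,4)P 1/2
The smallest same-type fraction is 0/1 at (4,4), which reduces to 0/1. Any threshold above that leaves this agent unsatisfied.

0/1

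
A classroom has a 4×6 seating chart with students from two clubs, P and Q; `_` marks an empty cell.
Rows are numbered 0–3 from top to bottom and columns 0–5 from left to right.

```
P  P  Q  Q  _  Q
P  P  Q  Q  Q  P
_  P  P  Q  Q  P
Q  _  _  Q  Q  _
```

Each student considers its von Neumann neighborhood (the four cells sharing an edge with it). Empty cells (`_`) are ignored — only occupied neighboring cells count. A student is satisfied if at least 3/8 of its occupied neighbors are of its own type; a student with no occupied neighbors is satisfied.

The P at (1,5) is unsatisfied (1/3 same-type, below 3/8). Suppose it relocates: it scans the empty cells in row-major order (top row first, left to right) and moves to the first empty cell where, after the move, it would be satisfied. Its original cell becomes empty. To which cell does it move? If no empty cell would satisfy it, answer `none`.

(2,0)

Vacating (1,5). Empty cells in order:
  (0,4): 0/3 same-type → still unsatisfied.
  (2,0): 2/3 same-type → satisfied — stop here.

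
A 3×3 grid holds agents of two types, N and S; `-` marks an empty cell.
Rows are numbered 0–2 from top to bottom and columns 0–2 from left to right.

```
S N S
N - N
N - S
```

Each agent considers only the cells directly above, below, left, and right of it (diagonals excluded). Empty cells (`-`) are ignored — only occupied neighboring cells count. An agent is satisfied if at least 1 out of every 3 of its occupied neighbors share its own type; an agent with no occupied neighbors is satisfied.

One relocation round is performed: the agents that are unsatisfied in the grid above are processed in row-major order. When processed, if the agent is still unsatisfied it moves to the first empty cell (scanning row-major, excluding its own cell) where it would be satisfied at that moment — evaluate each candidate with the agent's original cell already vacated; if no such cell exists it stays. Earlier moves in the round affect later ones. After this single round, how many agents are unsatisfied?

0

Initially unsatisfied (in order): (0,0), (0,1), (0,2), (1,2), (2,2).
  (0,0) → (2,1).
  (0,1) → (0,0).
  (0,2) → (1,1).
  (1,2) → (0,1).
  (2,2): now satisfied by earlier moves; stays.
Resulting grid:
N N -
N S -
N S S
All satisfied now.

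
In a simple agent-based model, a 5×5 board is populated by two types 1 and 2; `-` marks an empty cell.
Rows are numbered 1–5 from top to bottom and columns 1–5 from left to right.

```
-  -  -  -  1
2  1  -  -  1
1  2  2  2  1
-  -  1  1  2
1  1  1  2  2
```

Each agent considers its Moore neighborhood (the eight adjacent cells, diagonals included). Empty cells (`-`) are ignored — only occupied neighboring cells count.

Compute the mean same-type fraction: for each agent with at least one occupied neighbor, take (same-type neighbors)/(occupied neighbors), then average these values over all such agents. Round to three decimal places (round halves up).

(1,5)1 1/1
(2,1)2 1/3
(2,2)1 1/4
(2,5)1 2/3
(3,1)1 1/3
(3,2)2 2/5
(3,3)2 2/5
(3,4)2 2/6
(3,5)1 2/4
(4,3)1 3/7
(4,4)1 3/8
(4,5)2 3/5
(5,1)1 1/1
(5,2)1 3/3
(5,3)1 3/4
(5,4)2 2/5
(5,5)2 2/3
Sum over 17 agents: 1/1 + 1/3 + 1/4 + 2/3 + 1/3 + 2/5 + 2/5 + 2/6 + 2/4 + 3/7 + 3/8 + 3/5 + 1/1 + 3/3 + 3/4 + 2/5 + 2/3 = 7927/840; mean = 7927/840 ÷ 17 = 7927/14280 = 0.555112… → 0.555.

0.555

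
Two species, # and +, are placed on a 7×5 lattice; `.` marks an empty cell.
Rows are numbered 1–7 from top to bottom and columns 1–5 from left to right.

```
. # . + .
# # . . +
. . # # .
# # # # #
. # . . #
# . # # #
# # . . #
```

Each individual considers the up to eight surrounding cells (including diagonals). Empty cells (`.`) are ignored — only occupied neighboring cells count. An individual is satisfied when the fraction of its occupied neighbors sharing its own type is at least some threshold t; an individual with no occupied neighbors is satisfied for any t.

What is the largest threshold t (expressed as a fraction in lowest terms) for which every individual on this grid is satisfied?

1/2

(1,2)# 2/2
(1,4)+ 1/1
(2,1)# 2/2
(2,2)# 3/3
(2,5)+ 1/2
(3,3)# 5/5
(3,4)# 4/5
(4,1)# 2/2
(4,2)# 4/4
(4,3)# 5/5
(4,4)# 5/5
(4,5)# 3/3
(5,2)# 5/5
(5,5)# 4/4
(6,1)# 3/3
(6,3)# 3/3
(6,4)# 4/4
(6,5)# 3/3
(7,1)# 2/2
(7,2)# 3/3
(7,5)# 2/2
The smallest same-type fraction is 1/2 at (2,5), which reduces to 1/2. Any threshold above that leaves this individual unsatisfied.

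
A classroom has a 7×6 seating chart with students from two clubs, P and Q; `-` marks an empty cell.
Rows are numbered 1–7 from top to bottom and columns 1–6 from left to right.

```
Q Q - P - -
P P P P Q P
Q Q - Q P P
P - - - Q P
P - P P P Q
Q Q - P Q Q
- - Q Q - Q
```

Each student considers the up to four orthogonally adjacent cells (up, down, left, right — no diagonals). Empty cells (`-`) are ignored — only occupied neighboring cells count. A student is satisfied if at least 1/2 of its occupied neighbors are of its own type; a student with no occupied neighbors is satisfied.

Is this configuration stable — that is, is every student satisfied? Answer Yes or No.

No

(1,1)Q 1/2 ✓
(1,2)Q 1/2 ✓
(1,4)P 1/1 ✓
(2,1)P 1/3 ✗
(2,2)P 2/4 ✓
(2,3)P 2/2 ✓
(2,4)P 2/4 ✓
(2,5)Q 0/3 ✗
(2,6)P 1/2 ✓
(3,1)Q 1/3 ✗
(3,2)Q 1/2 ✓
(3,4)Q 0/2 ✗
(3,5)P 1/4 ✗
(3,6)P 3/3 ✓
(4,1)P 1/2 ✓
(4,5)Q 0/3 ✗
(4,6)P 1/3 ✗
(5,1)P 1/2 ✓
(5,3)P 1/1 ✓
(5,4)P 3/3 ✓
(5,5)P 1/4 ✗
(5,6)Q 1/3 ✗
(6,1)Q 1/2 ✓
(6,2)Q 1/1 ✓
(6,4)P 1/3 ✗
(6,5)Q 1/3 ✗
(6,6)Q 3/3 ✓
(7,3)Q 1/1 ✓
(7,4)Q 1/2 ✓
(7,6)Q 1/1 ✓
For instance (2,1) has only 1/3 same-type neighbors, below 1/2.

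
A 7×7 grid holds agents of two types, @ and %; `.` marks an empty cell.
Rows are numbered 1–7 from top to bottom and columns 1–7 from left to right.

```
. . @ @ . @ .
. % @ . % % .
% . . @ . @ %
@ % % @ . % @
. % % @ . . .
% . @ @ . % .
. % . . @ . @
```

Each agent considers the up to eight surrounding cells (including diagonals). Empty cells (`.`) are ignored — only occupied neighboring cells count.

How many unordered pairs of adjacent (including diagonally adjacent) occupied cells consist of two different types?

Scan each occupied cell's neighbors to the right and below (and the two forward diagonals) so each pair is counted once.
From row 1: 4 unlike of 7 pairs (running 4/7).
From row 2: 4 unlike of 8 pairs (running 8/15).
From row 3: 5 unlike of 9 pairs (running 13/24).
From row 4: 6 unlike of 12 pairs (running 19/36).
From row 5: 4 unlike of 8 pairs (running 23/44).
From row 6: 3 unlike of 6 pairs (running 26/50).
Total adjacent occupied pairs: 50; unlike-type pairs: 26.

26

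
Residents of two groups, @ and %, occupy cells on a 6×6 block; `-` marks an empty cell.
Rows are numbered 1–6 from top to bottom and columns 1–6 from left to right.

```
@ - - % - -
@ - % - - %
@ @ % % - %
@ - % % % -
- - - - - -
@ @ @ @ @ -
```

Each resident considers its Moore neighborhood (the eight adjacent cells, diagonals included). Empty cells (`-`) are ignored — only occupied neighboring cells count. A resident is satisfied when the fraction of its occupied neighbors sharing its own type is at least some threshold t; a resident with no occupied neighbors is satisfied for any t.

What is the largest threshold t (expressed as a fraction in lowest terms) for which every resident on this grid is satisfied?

Row 1: (1,1)@ 1/1 · (1,4)% 1/1
Row 2: (2,1)@ 3/3 · (2,3)% 3/4 · (2,6)% 1/1
Row 3: (3,1)@ 3/3 · (3,2)@ 3/6 · (3,3)% 4/5 · (3,4)% 5/5 · (3,6)% 2/2
Row 4: (4,1)@ 2/2 · (4,3)% 3/4 · (4,4)% 4/4 · (4,5)% 3/3
Row 6: (6,1)@ 1/1 · (6,2)@ 2/2 · (6,3)@ 2/2 · (6,4)@ 2/2 · (6,5)@ 1/1
The smallest same-type fraction is 3/6 at (3,2), which reduces to 1/2. Any threshold above that leaves this resident unsatisfied.

1/2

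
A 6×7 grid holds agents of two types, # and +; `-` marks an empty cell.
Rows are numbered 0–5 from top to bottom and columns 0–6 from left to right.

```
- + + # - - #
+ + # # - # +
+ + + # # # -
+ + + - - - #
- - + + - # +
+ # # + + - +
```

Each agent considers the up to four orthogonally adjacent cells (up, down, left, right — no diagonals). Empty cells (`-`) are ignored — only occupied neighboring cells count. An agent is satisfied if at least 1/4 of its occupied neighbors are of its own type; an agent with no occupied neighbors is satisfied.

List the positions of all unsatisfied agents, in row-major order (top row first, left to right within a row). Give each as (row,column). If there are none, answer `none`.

(0,6), (1,6), (3,6), (4,5), (5,0)

Row 0: (0,1)+ 2/2 ok · (0,2)+ 1/3 ok · (0,3)# 1/2 ok · (0,6)# 0/1 unhappy
Row 1: (1,0)+ 2/2 ok · (1,1)+ 3/4 ok · (1,2)# 1/4 ok · (1,3)# 3/3 ok · (1,5)# 1/2 ok · (1,6)+ 0/2 unhappy
Row 2: (2,0)+ 3/3 ok · (2,1)+ 4/4 ok · (2,2)+ 2/4 ok · (2,3)# 2/3 ok · (2,4)# 2/2 ok · (2,5)# 2/2 ok
Row 3: (3,0)+ 2/2 ok · (3,1)+ 3/3 ok · (3,2)+ 3/3 ok · (3,6)# 0/1 unhappy
Row 4: (4,2)+ 2/3 ok · (4,3)+ 2/2 ok · (4,5)# 0/1 unhappy · (4,6)+ 1/3 ok
Row 5: (5,0)+ 0/1 unhappy · (5,1)# 1/2 ok · (5,2)# 1/3 ok · (5,3)+ 2/3 ok · (5,4)+ 1/1 ok · (5,6)+ 1/1 ok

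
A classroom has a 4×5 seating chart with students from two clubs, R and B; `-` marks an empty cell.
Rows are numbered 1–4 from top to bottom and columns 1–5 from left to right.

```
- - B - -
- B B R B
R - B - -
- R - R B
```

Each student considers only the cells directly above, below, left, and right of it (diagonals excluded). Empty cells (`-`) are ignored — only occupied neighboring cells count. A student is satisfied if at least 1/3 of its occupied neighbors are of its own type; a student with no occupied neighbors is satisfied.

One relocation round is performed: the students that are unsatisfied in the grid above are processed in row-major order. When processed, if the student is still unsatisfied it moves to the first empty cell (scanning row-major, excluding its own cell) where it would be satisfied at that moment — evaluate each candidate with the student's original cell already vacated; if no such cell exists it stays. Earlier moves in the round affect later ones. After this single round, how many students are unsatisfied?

Initially unsatisfied (in order): (2,4), (2,5), (4,4), (4,5).
  (2,4) → (1,1).
  (2,5): now satisfied by earlier moves; stays.
  (4,4) → (1,2).
  (4,5): now satisfied by earlier moves; stays.
Resulting grid:
R R B - -
- B B - B
R - B - -
- R - - B
All satisfied now.

0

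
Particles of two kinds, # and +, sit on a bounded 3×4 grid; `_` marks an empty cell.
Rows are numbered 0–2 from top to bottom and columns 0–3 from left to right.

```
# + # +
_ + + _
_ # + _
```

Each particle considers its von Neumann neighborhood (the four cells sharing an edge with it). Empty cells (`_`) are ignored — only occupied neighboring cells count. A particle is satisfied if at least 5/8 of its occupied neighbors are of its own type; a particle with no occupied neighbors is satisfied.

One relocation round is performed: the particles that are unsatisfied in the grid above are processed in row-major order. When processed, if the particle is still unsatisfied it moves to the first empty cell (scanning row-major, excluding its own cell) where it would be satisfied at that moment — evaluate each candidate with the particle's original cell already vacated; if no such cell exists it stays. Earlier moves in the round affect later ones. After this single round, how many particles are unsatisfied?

1

Initially unsatisfied (in order): (0,0), (0,1), (0,2), (0,3), (2,1), (2,2).
  (0,0) → (2,0).
  (0,1) → (0,0).
  (0,2): no empty cell satisfies it; stays.
  (0,3) → (0,1).
  (2,1) → (0,3).
  (2,2): now satisfied by earlier moves; stays.
Resulting grid:
+ + # #
_ + + _
# _ + _
Unsatisfied now: (0,2).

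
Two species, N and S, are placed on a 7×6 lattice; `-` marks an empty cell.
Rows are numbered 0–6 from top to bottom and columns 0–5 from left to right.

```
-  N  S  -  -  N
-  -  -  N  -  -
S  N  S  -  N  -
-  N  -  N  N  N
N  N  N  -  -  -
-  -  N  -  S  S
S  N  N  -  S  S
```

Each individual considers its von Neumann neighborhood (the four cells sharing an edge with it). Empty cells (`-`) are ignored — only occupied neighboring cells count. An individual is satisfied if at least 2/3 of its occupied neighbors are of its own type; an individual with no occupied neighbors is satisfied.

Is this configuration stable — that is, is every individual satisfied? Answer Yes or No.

(0,1)N 0/1 ✗
(0,2)S 0/1 ✗
(0,5)N 0/0 ✓
(1,3)N 0/0 ✓
(2,0)S 0/1 ✗
(2,1)N 1/3 ✗
(2,2)S 0/1 ✗
(2,4)N 1/1 ✓
(3,1)N 2/2 ✓
(3,3)N 1/1 ✓
(3,4)N 3/3 ✓
(3,5)N 1/1 ✓
(4,0)N 1/1 ✓
(4,1)N 3/3 ✓
(4,2)N 2/2 ✓
(5,2)N 2/2 ✓
(5,4)S 2/2 ✓
(5,5)S 2/2 ✓
(6,0)S 0/1 ✗
(6,1)N 1/2 ✗
(6,2)N 2/2 ✓
(6,4)S 2/2 ✓
(6,5)S 2/2 ✓
For instance (0,1) has only 0/1 same-type neighbors, below 2/3.

No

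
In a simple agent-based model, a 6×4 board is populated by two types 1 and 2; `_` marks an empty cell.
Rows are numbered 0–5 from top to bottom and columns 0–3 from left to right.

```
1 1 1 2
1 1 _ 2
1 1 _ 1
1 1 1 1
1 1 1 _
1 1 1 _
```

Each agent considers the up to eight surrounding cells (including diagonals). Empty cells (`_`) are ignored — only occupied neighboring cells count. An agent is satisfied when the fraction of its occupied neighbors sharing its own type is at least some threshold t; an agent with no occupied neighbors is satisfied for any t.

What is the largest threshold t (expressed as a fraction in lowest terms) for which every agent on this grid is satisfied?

Row 0: (0,0)1 3/3 · (0,1)1 4/4 · (0,2)1 2/4 · (0,3)2 1/2
Row 1: (1,0)1 5/5 · (1,1)1 6/6 · (1,3)2 1/3
Row 2: (2,0)1 5/5 · (2,1)1 6/6 · (2,3)1 2/3
Row 3: (3,0)1 5/5 · (3,1)1 7/7 · (3,2)1 6/6 · (3,3)1 3/3
Row 4: (4,0)1 5/5 · (4,1)1 8/8 · (4,2)1 6/6
Row 5: (5,0)1 3/3 · (5,1)1 5/5 · (5,2)1 3/3
The smallest same-type fraction is 1/3 at (1,3), which reduces to 1/3. Any threshold above that leaves this agent unsatisfied.

1/3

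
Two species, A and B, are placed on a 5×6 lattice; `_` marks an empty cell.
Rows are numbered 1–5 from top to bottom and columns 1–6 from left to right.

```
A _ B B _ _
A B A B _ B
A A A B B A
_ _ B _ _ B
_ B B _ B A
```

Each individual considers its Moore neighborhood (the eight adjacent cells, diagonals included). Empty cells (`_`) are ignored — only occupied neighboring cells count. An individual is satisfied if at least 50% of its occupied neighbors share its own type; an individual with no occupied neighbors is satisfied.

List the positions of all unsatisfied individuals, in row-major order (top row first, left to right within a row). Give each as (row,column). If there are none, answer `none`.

Row 1: (1,1)A 1/2 ok · (1,3)B 3/4 ok · (1,4)B 2/3 ok
Row 2: (2,1)A 3/4 ok · (2,2)B 1/7 unhappy · (2,3)A 2/7 unhappy · (2,4)B 4/6 ok · (2,6)B 1/2 ok
Row 3: (3,1)A 2/3 ok · (3,2)A 4/6 ok · (3,3)A 2/6 unhappy · (3,4)B 3/5 ok · (3,5)B 4/5 ok · (3,6)A 0/3 unhappy
Row 4: (4,3)B 3/5 ok · (4,6)B 2/4 ok
Row 5: (5,2)B 2/2 ok · (5,3)B 2/2 ok · (5,5)B 1/2 ok · (5,6)A 0/2 unhappy

(2,2), (2,3), (3,3), (3,6), (5,6)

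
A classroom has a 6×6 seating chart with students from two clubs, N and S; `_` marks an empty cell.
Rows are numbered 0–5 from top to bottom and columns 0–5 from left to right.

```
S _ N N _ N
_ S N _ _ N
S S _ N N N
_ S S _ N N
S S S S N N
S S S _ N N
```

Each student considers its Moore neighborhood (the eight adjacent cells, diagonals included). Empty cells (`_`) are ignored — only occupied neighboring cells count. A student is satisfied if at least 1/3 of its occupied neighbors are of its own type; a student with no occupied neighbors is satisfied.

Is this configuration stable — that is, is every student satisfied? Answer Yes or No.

Yes

Row 0: (0,0)S 1/1 ✓ · (0,2)N 2/3 ✓ · (0,3)N 2/2 ✓ · (0,5)N 1/1 ✓
Row 1: (1,1)S 3/5 ✓ · (1,2)N 3/5 ✓ · (1,5)N 3/3 ✓
Row 2: (2,0)S 3/3 ✓ · (2,1)S 4/5 ✓ · (2,3)N 3/4 ✓ · (2,4)N 5/5 ✓ · (2,5)N 4/4 ✓
Row 3: (3,1)S 6/6 ✓ · (3,2)S 5/6 ✓ · (3,4)N 6/7 ✓ · (3,5)N 5/5 ✓
Row 4: (4,0)S 4/4 ✓ · (4,1)S 7/7 ✓ · (4,2)S 6/6 ✓ · (4,3)S 3/6 ✓ · (4,4)N 5/6 ✓ · (4,5)N 5/5 ✓
Row 5: (5,0)S 3/3 ✓ · (5,1)S 5/5 ✓ · (5,2)S 4/4 ✓ · (5,4)N 3/4 ✓ · (5,5)N 3/3 ✓
All meet the threshold, so the configuration is stable.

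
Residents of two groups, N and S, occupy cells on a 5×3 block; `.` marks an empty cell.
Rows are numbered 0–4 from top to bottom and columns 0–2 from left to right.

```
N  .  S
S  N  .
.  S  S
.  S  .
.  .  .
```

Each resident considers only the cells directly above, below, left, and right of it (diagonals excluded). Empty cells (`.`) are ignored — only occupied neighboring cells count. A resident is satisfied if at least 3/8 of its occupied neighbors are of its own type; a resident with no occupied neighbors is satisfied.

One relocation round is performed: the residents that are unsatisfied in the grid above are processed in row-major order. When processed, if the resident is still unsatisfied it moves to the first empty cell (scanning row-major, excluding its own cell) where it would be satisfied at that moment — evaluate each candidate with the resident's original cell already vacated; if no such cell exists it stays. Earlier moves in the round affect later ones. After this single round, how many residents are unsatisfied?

Initially unsatisfied (in order): (0,0), (1,0), (1,1).
  (0,0) → (0,1).
  (1,0) → (1,2).
  (1,1) → (0,0).
Resulting grid:
N N S
. . S
. S S
. S .
. . .
All satisfied now.

0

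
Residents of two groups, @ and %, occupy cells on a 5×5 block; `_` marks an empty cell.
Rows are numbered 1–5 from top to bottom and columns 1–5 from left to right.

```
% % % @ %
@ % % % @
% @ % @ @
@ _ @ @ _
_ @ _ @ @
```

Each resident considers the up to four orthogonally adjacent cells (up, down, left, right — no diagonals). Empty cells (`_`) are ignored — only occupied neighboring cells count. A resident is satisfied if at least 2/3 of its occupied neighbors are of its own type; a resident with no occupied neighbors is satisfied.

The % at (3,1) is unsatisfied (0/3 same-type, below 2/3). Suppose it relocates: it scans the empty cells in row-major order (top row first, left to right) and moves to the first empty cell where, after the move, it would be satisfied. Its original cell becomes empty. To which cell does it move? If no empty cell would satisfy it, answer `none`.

Vacating (3,1). Empty cells in order:
  (4,2): 0/4 same-type → still unsatisfied.
  (4,5): 0/3 same-type → still unsatisfied.
  (5,1): 0/2 same-type → still unsatisfied.
  (5,3): 0/3 same-type → still unsatisfied.

none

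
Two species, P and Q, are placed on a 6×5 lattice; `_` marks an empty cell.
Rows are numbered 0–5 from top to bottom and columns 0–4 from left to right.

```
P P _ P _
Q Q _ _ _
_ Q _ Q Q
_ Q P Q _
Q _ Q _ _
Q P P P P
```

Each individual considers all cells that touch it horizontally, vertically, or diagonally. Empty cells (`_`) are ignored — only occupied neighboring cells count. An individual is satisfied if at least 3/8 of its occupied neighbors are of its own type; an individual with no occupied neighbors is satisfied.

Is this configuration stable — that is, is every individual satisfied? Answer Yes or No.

(0,0)P 1/3 not
(0,1)P 1/3 not
(0,3)P 0/0 satisfied
(1,0)Q 2/4 satisfied
(1,1)Q 2/4 satisfied
(2,1)Q 3/4 satisfied
(2,3)Q 2/3 satisfied
(2,4)Q 2/2 satisfied
(3,1)Q 3/4 satisfied
(3,2)P 0/5 not
(3,3)Q 3/4 satisfied
(4,0)Q 2/3 satisfied
(4,2)Q 2/6 not
(5,0)Q 1/2 satisfied
(5,1)P 1/4 not
(5,2)P 2/3 satisfied
(5,3)P 2/3 satisfied
(5,4)P 1/1 satisfied
For instance (0,0) has only 1/3 same-type neighbors, below 3/8.

No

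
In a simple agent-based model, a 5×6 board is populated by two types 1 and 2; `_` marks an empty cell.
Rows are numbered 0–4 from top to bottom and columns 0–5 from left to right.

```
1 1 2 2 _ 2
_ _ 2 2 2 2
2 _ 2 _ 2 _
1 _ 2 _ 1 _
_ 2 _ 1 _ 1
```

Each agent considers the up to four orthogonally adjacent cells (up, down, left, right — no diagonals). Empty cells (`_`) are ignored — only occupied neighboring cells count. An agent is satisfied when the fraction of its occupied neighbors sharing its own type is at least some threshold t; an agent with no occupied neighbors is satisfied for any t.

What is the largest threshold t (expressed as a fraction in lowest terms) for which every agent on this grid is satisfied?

0/1

(0,0)1 1/1
(0,1)1 1/2
(0,2)2 2/3
(0,3)2 2/2
(0,5)2 1/1
(1,2)2 3/3
(1,3)2 3/3
(1,4)2 3/3
(1,5)2 2/2
(2,0)2 0/1
(2,2)2 2/2
(2,4)2 1/2
(3,0)1 0/1
(3,2)2 1/1
(3,4)1 0/1
(4,1)2 — no occupied neighbors
(4,3)1 — no occupied neighbors
(4,5)1 — no occupied neighbors
The smallest same-type fraction is 0/1 at (2,0), which reduces to 0/1. Any threshold above that leaves this agent unsatisfied.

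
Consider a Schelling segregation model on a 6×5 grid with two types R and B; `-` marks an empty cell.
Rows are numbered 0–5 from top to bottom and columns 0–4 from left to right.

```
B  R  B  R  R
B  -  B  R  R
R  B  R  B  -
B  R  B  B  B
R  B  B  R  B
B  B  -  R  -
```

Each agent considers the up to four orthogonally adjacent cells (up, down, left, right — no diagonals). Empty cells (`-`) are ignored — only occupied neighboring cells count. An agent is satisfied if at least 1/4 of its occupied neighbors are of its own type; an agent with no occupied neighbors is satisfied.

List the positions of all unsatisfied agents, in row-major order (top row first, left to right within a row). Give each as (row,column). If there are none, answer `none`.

(0,0)B 1/2 satisfied
(0,1)R 0/2 not
(0,2)B 1/3 satisfied
(0,3)R 2/3 satisfied
(0,4)R 2/2 satisfied
(1,0)B 1/2 satisfied
(1,2)B 1/3 satisfied
(1,3)R 2/4 satisfied
(1,4)R 2/2 satisfied
(2,0)R 0/3 not
(2,1)B 0/3 not
(2,2)R 0/4 not
(2,3)B 1/3 satisfied
(3,0)B 0/3 not
(3,1)R 0/4 not
(3,2)B 2/4 satisfied
(3,3)B 3/4 satisfied
(3,4)B 2/2 satisfied
(4,0)R 0/3 not
(4,1)B 2/4 satisfied
(4,2)B 2/3 satisfied
(4,3)R 1/4 satisfied
(4,4)B 1/2 satisfied
(5,0)B 1/2 satisfied
(5,1)B 2/2 satisfied
(5,3)R 1/1 satisfied

(0,1), (2,0), (2,1), (2,2), (3,0), (3,1), (4,0)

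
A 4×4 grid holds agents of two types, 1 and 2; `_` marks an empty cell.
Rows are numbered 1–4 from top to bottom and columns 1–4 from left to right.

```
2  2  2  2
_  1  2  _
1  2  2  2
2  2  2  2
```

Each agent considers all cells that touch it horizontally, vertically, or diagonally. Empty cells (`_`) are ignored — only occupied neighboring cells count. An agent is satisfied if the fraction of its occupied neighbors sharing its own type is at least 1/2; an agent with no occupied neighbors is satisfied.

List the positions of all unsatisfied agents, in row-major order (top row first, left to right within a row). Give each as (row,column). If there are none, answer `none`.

Row 1: (1,1)2 1/2 satisfied · (1,2)2 3/4 satisfied · (1,3)2 3/4 satisfied · (1,4)2 2/2 satisfied
Row 2: (2,2)1 1/7 not · (2,3)2 6/7 satisfied
Row 3: (3,1)1 1/4 not · (3,2)2 5/7 satisfied · (3,3)2 6/7 satisfied · (3,4)2 4/4 satisfied
Row 4: (4,1)2 2/3 satisfied · (4,2)2 4/5 satisfied · (4,3)2 5/5 satisfied · (4,4)2 3/3 satisfied

(2,2), (3,1)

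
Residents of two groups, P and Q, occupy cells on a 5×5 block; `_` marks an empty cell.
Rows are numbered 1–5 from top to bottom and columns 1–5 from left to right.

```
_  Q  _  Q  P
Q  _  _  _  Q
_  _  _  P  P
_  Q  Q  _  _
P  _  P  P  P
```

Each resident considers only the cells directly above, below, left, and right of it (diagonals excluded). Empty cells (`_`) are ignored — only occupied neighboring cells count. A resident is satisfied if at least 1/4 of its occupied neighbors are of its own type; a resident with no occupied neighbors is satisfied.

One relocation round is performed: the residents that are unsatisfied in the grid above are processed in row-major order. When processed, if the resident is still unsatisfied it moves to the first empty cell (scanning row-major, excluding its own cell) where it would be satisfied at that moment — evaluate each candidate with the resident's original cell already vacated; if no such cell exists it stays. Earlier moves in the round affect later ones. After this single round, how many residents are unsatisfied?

1

Initially unsatisfied (in order): (1,4), (1,5), (2,5).
  (1,4) → (1,1).
  (1,5) → (1,4).
  (2,5) → (1,3).
Resulting grid:
Q Q Q P _
Q _ _ _ _
_ _ _ P P
_ Q Q _ _
P _ P P P
Unsatisfied now: (1,4).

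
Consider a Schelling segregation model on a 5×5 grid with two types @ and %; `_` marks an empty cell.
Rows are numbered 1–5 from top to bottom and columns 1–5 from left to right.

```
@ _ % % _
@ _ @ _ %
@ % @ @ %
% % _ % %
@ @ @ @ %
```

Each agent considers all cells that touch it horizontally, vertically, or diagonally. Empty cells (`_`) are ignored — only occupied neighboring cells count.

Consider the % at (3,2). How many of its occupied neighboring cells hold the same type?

Occupied neighbors of (3,2): (2,1)=@, (2,3)=@, (3,1)=@, (3,3)=@, (4,1)=%, (4,2)=%.
Same type (%): 2 of 6.

2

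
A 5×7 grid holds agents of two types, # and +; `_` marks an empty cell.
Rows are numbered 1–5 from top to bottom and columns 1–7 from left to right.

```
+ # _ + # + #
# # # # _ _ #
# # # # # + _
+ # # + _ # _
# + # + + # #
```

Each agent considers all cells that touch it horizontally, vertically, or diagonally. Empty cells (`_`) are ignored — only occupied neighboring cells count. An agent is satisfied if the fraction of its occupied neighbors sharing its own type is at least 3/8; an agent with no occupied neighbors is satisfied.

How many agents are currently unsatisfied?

10

(1,1)+ 0/3 not
(1,2)# 3/4 satisfied
(1,4)+ 0/3 not
(1,5)# 1/3 not
(1,6)+ 0/3 not
(1,7)# 1/2 satisfied
(2,1)# 4/5 satisfied
(2,2)# 6/7 satisfied
(2,3)# 6/7 satisfied
(2,4)# 5/6 satisfied
(2,7)# 1/3 not
(3,1)# 4/5 satisfied
(3,2)# 7/8 satisfied
(3,3)# 7/8 satisfied
(3,4)# 5/6 satisfied
(3,5)# 3/5 satisfied
(3,6)+ 0/3 not
(4,1)+ 1/5 not
(4,2)# 6/8 satisfied
(4,3)# 5/8 satisfied
(4,4)+ 2/7 not
(4,6)# 3/5 satisfied
(5,1)# 1/3 not
(5,2)+ 1/5 not
(5,3)# 2/5 satisfied
(5,4)+ 2/4 satisfied
(5,5)+ 2/4 satisfied
(5,6)# 2/3 satisfied
(5,7)# 2/2 satisfied
Unsatisfied: (1,1), (1,4), (1,5), (1,6), (2,7), (3,6), (4,1), (4,4), (5,1), (5,2) — 10 in total.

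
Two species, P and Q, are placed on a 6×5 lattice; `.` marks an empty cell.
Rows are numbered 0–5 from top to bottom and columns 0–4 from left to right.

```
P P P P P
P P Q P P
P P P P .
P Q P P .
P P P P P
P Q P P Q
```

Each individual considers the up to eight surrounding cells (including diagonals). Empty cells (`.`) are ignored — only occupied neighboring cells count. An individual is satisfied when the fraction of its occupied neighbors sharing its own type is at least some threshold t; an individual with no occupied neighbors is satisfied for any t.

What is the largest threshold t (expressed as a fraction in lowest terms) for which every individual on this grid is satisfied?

0/1

Row 0: (0,0)P 3/3 · (0,1)P 4/5 · (0,2)P 4/5 · (0,3)P 4/5 · (0,4)P 3/3
Row 1: (1,0)P 5/5 · (1,1)P 7/8 · (1,2)Q 0/8 · (1,3)P 6/7 · (1,4)P 4/4
Row 2: (2,0)P 4/5 · (2,1)P 6/8 · (2,2)P 6/8 · (2,3)P 5/6
Row 3: (3,0)P 4/5 · (3,1)Q 0/8 · (3,2)P 7/8 · (3,3)P 6/6
Row 4: (4,0)P 3/5 · (4,1)P 6/8 · (4,2)P 6/8 · (4,3)P 6/7 · (4,4)P 3/4
Row 5: (5,0)P 2/3 · (5,1)Q 0/5 · (5,2)P 4/5 · (5,3)P 4/5 · (5,4)Q 0/3
The smallest same-type fraction is 0/8 at (1,2), which reduces to 0/1. Any threshold above that leaves this individual unsatisfied.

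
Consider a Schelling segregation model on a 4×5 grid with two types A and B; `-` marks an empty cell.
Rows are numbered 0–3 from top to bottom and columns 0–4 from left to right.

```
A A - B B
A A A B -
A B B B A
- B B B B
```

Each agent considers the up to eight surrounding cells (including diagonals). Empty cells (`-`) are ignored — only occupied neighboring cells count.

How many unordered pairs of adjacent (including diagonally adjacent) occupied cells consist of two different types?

Scan each occupied cell's neighbors to the right and below (and the two forward diagonals) so each pair is counted once.
From row 0: 1 unlike of 10 pairs (running 1/10).
From row 1: 8 unlike of 14 pairs (running 9/24).
From row 2: 5 unlike of 15 pairs (running 14/39).
From row 3: 0 unlike of 3 pairs (running 14/42).
Total adjacent occupied pairs: 42; unlike-type pairs: 14.

14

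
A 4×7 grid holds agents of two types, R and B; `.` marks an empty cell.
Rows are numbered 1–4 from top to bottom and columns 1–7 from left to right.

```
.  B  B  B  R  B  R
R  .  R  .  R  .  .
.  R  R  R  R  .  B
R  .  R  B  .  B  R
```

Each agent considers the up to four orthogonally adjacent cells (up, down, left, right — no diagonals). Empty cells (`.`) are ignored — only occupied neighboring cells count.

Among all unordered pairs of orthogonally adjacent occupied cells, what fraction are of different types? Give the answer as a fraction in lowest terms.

8/17

Scan each occupied cell's neighbors to the right and below so each pair is counted once.
Row 1: B(1,2)–B(1,3)= B(1,3)–B(1,4)= B(1,3)–R(2,3)≠ B(1,4)–R(1,5)≠ R(1,5)–B(1,6)≠ R(1,5)–R(2,5)= B(1,6)–R(1,7)≠  → 4/7 unlike.
Row 2: R(2,3)–R(3,3)= R(2,5)–R(3,5)=  → 0/2 unlike.
Row 3: R(3,2)–R(3,3)= R(3,3)–R(3,4)= R(3,3)–R(4,3)= R(3,4)–R(3,5)= R(3,4)–B(4,4)≠ B(3,7)–R(4,7)≠  → 2/6 unlike.
Row 4: R(4,3)–B(4,4)≠ B(4,6)–R(4,7)≠  → 2/2 unlike.
Total adjacent occupied pairs: 17; unlike-type pairs: 8.
8/17 is already in lowest terms.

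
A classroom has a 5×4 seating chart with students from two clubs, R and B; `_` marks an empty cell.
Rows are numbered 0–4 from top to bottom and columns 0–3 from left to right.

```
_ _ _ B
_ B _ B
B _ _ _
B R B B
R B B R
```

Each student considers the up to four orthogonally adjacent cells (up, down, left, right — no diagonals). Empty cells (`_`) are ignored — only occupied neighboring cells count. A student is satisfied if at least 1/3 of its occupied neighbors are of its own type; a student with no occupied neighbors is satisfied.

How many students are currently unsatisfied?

(0,3)B 1/1 satisfied
(1,1)B 0/0 satisfied
(1,3)B 1/1 satisfied
(2,0)B 1/1 satisfied
(3,0)B 1/3 satisfied
(3,1)R 0/3 not
(3,2)B 2/3 satisfied
(3,3)B 1/2 satisfied
(4,0)R 0/2 not
(4,1)B 1/3 satisfied
(4,2)B 2/3 satisfied
(4,3)R 0/2 not
Unsatisfied: (3,1), (4,0), (4,3) — 3 in total.

3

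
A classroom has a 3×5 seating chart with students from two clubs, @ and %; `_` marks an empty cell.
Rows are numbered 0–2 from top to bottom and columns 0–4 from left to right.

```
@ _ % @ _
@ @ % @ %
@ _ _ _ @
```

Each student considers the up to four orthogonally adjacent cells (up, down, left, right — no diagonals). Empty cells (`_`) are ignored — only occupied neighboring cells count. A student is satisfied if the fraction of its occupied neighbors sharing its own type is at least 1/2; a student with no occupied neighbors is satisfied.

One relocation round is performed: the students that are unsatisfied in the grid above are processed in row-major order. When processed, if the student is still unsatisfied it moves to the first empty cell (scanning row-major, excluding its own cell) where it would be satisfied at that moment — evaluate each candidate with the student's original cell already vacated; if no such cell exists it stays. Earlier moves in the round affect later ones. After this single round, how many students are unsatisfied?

Initially unsatisfied (in order): (1,2), (1,3), (1,4), (2,4).
  (1,2) → (0,4).
  (1,3): now satisfied by earlier moves; stays.
  (1,4) → (2,2).
  (2,4): now satisfied by earlier moves; stays.
Resulting grid:
@ _ % @ %
@ @ _ @ _
@ _ % _ @
Unsatisfied now: (0,2), (0,3), (0,4).

3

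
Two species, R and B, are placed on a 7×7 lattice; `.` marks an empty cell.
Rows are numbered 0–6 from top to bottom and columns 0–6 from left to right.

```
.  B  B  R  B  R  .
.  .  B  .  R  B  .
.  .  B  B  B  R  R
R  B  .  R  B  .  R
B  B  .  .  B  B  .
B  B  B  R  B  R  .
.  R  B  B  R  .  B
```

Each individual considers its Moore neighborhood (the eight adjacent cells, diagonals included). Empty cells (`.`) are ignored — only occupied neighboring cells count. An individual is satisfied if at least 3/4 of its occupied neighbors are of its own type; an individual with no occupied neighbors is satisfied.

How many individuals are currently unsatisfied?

(0,1)B 2/2 ok
(0,2)B 2/3 unhappy
(0,3)R 1/4 unhappy
(0,4)B 1/4 unhappy
(0,5)R 1/3 unhappy
(1,2)B 4/5 ok
(1,4)R 3/7 unhappy
(1,5)B 2/6 unhappy
(2,2)B 3/4 ok
(2,3)B 4/6 unhappy
(2,4)B 3/6 unhappy
(2,5)R 3/6 unhappy
(2,6)R 2/3 unhappy
(3,0)R 0/3 unhappy
(3,1)B 3/4 ok
(3,3)R 0/5 unhappy
(3,4)B 4/6 unhappy
(3,6)R 2/3 unhappy
(4,0)B 4/5 ok
(4,1)B 5/6 ok
(4,4)B 3/6 unhappy
(4,5)B 3/5 unhappy
(5,0)B 3/4 ok
(5,1)B 5/6 ok
(5,2)B 4/6 unhappy
(5,3)R 1/6 unhappy
(5,4)B 3/6 unhappy
(5,5)R 1/5 unhappy
(6,1)R 0/4 unhappy
(6,2)B 3/5 unhappy
(6,3)B 3/5 unhappy
(6,4)R 2/4 unhappy
(6,6)B 0/1 unhappy
Unsatisfied: (0,2), (0,3), (0,4), (0,5), (1,4), (1,5), (2,3), (2,4), (2,5), (2,6), (3,0), (3,3), (3,4), (3,6), (4,4), (4,5), (5,2), (5,3), (5,4), (5,5), (6,1), (6,2), (6,3), (6,4), (6,6) — 25 in total.

25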